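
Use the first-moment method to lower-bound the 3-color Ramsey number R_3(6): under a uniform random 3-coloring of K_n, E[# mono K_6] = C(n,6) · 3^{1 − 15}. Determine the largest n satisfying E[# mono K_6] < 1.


We need C(n, 6) · 3^{1 − 15} < 1, i.e. C(n, 6) < 3^{15 − 1} = 4782969.
Check values of n near the boundary:
  n = 36: C(36, 6) = 1947792; 1947792 < 4782969? YES
  n = 37: C(37, 6) = 2324784; 2324784 < 4782969? YES
  n = 38: C(38, 6) = 2760681; 2760681 < 4782969? YES
  n = 39: C(39, 6) = 3262623; 3262623 < 4782969? YES
  n = 40: C(40, 6) = 3838380; 3838380 < 4782969? YES
  n = 41: C(41, 6) = 4496388; 4496388 < 4782969? YES
  n = 42: C(42, 6) = 5245786; 5245786 < 4782969? NO
  n = 43: C(43, 6) = 6096454; 6096454 < 4782969? NO
The largest n with C(n, 6) < 4782969 is n = 41 (where E[X] = 1498796/1594323 ≈ 0.9401). Hence R_3(6) > 41, i.e. R_3(6) ≥ 42.

Largest n = 41; hence R_3(6) > 41.


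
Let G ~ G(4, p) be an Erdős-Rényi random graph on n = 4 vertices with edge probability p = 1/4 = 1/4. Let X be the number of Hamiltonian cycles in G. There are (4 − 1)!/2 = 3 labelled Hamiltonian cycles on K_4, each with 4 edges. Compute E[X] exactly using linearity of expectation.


K_4 has (4 − 1)!/2 = 3 labelled Hamiltonian cycles.
For each such Hamiltonian cycle H, let X_H = 1 if all 4 edges of H are present in G. Then P[X_H = 1] = p^{4} = (1/4)^{4} = 1/256.
By linearity of expectation: E[X] = Σ_H E[X_H] = 3 · p^{4} = 3 · 1/256 = 3/256.
Numerically: E[X] ≈ 0.0117.

E[X] = 3 · (1/4)^{4} = 3/256 ≈ 0.0117.


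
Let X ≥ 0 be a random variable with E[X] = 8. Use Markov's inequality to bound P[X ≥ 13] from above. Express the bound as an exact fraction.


μ = E[X] = 8, a = 13.
Markov: P[X ≥ 13] ≤ μ/a = (8)/13 = 8/13.
Numerically: ≈ 0.615.
(Since a = 13 > μ = 8.000, the bound 8/13 is < 1 and informative.)

P[X ≥ 13] ≤ 8/13 ≈ 0.615.


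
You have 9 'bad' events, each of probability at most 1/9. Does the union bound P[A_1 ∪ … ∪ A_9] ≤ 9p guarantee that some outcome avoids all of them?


Union bound: P[∪_{i=1}^{9} A_i] ≤ Σ_i P[A_i] ≤ 9·p = 9·(1/9) = 1.
Numerically: 1 ≈ 1.000.
Is 1 < 1? NO.
Since the bound 1 is ≥ 1, the union bound is uninformative here; it does NOT by itself certify existence.

9·p = 1 ≈ 1.000; existence NOT certified by the union bound.


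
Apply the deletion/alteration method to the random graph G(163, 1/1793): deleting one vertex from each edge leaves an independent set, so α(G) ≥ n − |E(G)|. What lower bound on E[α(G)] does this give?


E[|E(G)|] = C(163, 2)·p = 13203 · (1/1793) = 81/11.
E[α(G)] ≥ n − E[|E(G)|] = 163 − 81/11 = 1712/11.
Numerically: ≈ 155.63636.
(This is only a lower bound; the true E[α(G)] may be larger.)

E[α(G)] ≥ 1712/11 ≈ 155.63636.


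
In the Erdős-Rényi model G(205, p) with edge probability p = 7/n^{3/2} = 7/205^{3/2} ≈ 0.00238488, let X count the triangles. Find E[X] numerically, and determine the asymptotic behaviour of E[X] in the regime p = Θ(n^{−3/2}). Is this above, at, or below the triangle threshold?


Number of potential triangles: C(205, 3) = 1414910.
Each occurs with probability p³ ≈ (0.00238488)³ ≈ 1.35644361e-08.
By linearity: E[X] = C(205, 3)·p³ ≈ 1414910 · 1.35644361e-08 ≈ 0.019192.
Since α = 3/2 > 1, p = c/n^{3/2} = o(1/n) is below the triangle threshold p ~ 1/n. Asymptotically E[X] ~ (c³/6)·n^{3(1−α)} = (7³/6)·n^{-1.5} → 0, so by Markov's inequality G has no triangles w.h.p.

E[X] ≈ 0.019192; in regime p = Θ(1/n^{3/2}) E[X] tends to 0 (below the triangle threshold p ~ 1/n).


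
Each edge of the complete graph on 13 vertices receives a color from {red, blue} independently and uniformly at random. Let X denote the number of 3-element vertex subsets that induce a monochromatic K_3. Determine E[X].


Let X = Σ_S X_S over the C(13, 3) = 286 subsets S of size 3, where X_S = 1 if the K_3 on S is monochromatic.
For a fixed S, the K_3 on S has C(3, 2) = 3 edges. P[all 3 edges red] = (1/2)^3, and likewise for blue, so P[monochromatic] = 2·(1/2)^3 = 2^{1 − 3} = 1/4.
Summing: E[X] = C(13, 3) · 2^{1 − 3} = 286 · 1/4 = 143/2.
Numerically: E[X] ≈ 71.500000.

E[X] = C(13,3)·2^(1−C(3,2)) = 143/2 ≈ 71.500000.


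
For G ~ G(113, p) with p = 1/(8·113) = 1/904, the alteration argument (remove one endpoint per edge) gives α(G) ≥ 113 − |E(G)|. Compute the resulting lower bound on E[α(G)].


E[|E(G)|] = C(113, 2)·p = 6328 · (1/904) = 7.
E[α(G)] ≥ n − E[|E(G)|] = 113 − 7 = 106.
Numerically: ≈ 106.000000.
(This is only a lower bound; the true E[α(G)] may be larger.)

E[α(G)] ≥ 106 ≈ 106.000000.


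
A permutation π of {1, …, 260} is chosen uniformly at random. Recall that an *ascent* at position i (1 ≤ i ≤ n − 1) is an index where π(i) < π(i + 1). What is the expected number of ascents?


Write X = Σ X_I over i = 1, …, 259, with X_I the indicator of one ascent.
There are 259 indicators.
For each fixed i, the pair (π(i), π(i+1)) is a uniformly random ordered pair of distinct values from {1, …, 260}; by symmetry P[π(i) < π(i+1)] = 1/2.
By linearity: E[X] = 259 · (1/2) = (260 − 1) · (1/2) = 259/2 ≈ 129.500000.

E[X] = 259/2 = 129.500000.


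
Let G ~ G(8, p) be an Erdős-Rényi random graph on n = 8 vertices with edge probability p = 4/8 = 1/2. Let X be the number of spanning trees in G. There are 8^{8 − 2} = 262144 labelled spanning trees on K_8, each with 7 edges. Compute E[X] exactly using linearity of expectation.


K_8 has 8^{8 − 2} = 262144 labelled spanning trees.
For each such spanning tree H, let X_H = 1 if all 7 edges of H are present in G. Then P[X_H = 1] = p^{7} = (1/2)^{7} = 1/128.
Summing the indicators: E[X] = Σ_H E[X_H] = 262144 · p^{7} = 262144 · 1/128 = 2048.
Numerically: E[X] ≈ 2048.

E[X] = 262144 · (1/2)^{7} = 2048 ≈ 2048.


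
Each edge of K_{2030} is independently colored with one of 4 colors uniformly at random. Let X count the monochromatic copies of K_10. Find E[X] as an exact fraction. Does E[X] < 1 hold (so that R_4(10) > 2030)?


E[X] = C(2030, 10) · 4^{1 − 45} = 320298626039392096327195965 · 4^{−44} = 320298626039392096327195965/309485009821345068724781056.
As a reduced fraction: E[X] = 320298626039392096327195965/309485009821345068724781056 ≈ 1.035.
Is E[X] < 1? NO.
Since E[X] ≥ 1, the first-moment bound is inconclusive at n = 2030; it does NOT by itself certify R_4(10) > 2030.

E[X] = 320298626039392096327195965/309485009821345068724781056 ≈ 1.035; E[X] ≥ 1; first-moment method inconclusive here.


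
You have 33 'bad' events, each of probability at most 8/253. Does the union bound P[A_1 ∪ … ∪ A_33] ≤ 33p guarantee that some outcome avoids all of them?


Union bound: P[∪_{i=1}^{33} A_i] ≤ Σ_i P[A_i] ≤ 33·p = 33·(8/253) = 24/23.
Numerically: 24/23 ≈ 1.0434783.
Is 24/23 < 1? NO.
Since the bound 24/23 is ≥ 1, the union bound is uninformative here; it does NOT by itself certify existence.

33·p = 24/23 ≈ 1.0434783; existence NOT certified by the union bound.


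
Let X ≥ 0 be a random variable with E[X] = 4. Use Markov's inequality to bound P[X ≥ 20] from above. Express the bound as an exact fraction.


μ = E[X] = 4, a = 20.
Markov: P[X ≥ 20] ≤ μ/a = (4)/20 = 1/5.
Numerically: ≈ 0.20000.
(Since a = 20 > μ = 4.00000, the bound 1/5 is < 1 and informative.)

P[X ≥ 20] ≤ 1/5 ≈ 0.20000.


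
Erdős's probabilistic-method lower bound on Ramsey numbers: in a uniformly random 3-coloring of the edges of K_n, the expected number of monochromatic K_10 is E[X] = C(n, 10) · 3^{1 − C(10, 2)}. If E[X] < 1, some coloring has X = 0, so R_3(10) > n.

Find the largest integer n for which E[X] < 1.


We need C(n, 10) · 3^{1 − 45} < 1, i.e. C(n, 10) < 3^{45 − 1} = 984770902183611232881.
Check values of n near the boundary:
  n = 569: C(569, 10) = 905357721286137524328; 905357721286137524328 < 984770902183611232881? YES
  n = 570: C(570, 10) = 921524823451961408691; 921524823451961408691 < 984770902183611232881? YES
  n = 571: C(571, 10) = 937951290893172842001; 937951290893172842001 < 984770902183611232881? YES
  n = 572: C(572, 10) = 954640815642161682606; 954640815642161682606 < 984770902183611232881? YES
  n = 573: C(573, 10) = 971597135635805762226; 971597135635805762226 < 984770902183611232881? YES
  n = 574: C(574, 10) = 988824035203816502691; 988824035203816502691 < 984770902183611232881? NO
  n = 575: C(575, 10) = 1006325345561406175305; 1006325345561406175305 < 984770902183611232881? NO
The largest n with C(n, 10) < 984770902183611232881 is n = 573 (where E[X] = 35985079097622435638/36472996377170786403 ≈ 0.986623). Hence R_3(10) > 573, i.e. R_3(10) ≥ 574.

Largest n = 573; hence R_3(10) > 573.


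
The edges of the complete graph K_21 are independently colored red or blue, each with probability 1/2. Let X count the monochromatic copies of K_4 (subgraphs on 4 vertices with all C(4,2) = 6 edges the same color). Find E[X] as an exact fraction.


Let X = Σ_S X_S over the C(21, 4) = 5985 subsets S of size 4, where X_S = 1 if the K_4 on S is monochromatic.
For a fixed S, the K_4 on S has C(4, 2) = 6 edges. P[all 6 edges red] = (1/2)^6, and likewise for blue, so P[monochromatic] = 2·(1/2)^6 = 2^{1 − 6} = 1/32.
By linearity of expectation: E[X] = C(21, 4) · 2^{1 − 6} = 5985 · 1/32 = 5985/32.
Numerically: E[X] ≈ 187.0312.

E[X] = C(21,4)·2^(1−C(4,2)) = 5985/32 ≈ 187.0312.


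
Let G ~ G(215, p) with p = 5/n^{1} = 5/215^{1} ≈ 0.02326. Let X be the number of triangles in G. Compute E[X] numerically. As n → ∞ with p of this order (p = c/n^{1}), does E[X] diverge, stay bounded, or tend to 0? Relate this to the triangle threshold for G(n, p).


Number of potential triangles: C(215, 3) = 1633355.
Each occurs with probability p³ ≈ (0.02326)³ ≈ 1.257751e-05.
By linearity: E[X] = C(215, 3)·p³ ≈ 1633355 · 1.257751e-05 ≈ 20.5435.
Here α = 1, so p = 5/n is exactly at the triangle threshold p ~ 1/n. Asymptotically E[X] → c³/6 = 5³/6 = 125/6 ≈ 20.8333, a bounded constant. In this regime the triangle count is asymptotically Poisson(c³/6).

E[X] ≈ 20.5435; in regime p = Θ(1/n^{1}) E[X] stays bounded (at the triangle threshold p ~ 1/n).


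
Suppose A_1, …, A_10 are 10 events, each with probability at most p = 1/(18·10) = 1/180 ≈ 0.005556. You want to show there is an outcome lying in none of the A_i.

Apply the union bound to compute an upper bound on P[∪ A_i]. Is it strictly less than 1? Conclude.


Union bound: P[∪_{i=1}^{10} A_i] ≤ Σ_i P[A_i] ≤ 10·p = 10·(1/180) = 1/18.
Numerically: 1/18 ≈ 0.055556.
Is 1/18 < 1? YES.
Since P[∪ A_i] ≤ 1/18 < 1, the complement has P[∩ A_i^c] ≥ 1 − 1/18 = 17/18 > 0, so some outcome avoids every A_i.

10·p = 1/18 ≈ 0.055556; existence CERTIFIED by the union bound.


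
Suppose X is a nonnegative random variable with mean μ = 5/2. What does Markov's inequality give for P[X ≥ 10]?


μ = E[X] = 5/2, a = 10.
Markov: P[X ≥ 10] ≤ μ/a = (5/2)/10 = 1/4.
Numerically: ≈ 0.250.
(Since a = 10 > μ = 2.500, the bound 1/4 is < 1 and informative.)

P[X ≥ 10] ≤ 1/4 ≈ 0.250.


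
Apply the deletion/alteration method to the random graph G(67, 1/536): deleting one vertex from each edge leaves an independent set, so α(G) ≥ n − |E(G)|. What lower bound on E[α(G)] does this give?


E[|E(G)|] = C(67, 2)·p = 2211 · (1/536) = 33/8.
E[α(G)] ≥ n − E[|E(G)|] = 67 − 33/8 = 503/8.
Numerically: ≈ 62.875000.
(This is only a lower bound; the true E[α(G)] may be larger.)

E[α(G)] ≥ 503/8 ≈ 62.875000.


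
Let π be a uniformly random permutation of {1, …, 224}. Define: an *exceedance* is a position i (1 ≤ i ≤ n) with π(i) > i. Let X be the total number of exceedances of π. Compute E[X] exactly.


Write X = Σ_{i=1}^{224} X_i, where X_i = 1_{π(i) > i}.
For each fixed i, π(i) is uniform over {1, …, 224} (marginal of a uniform permutation), so P[π(i) > i] = (n − i)/n. Summing: Σ_{i=1}^{224} (n − i)/n = (0 + 1 + … + 223)/224 = 224(224 − 1)/(2·224) = (224 − 1)/2.
Hence E[X] = Σ_{i=1}^{224} (224 − i)/224 = 223/2 ≈ 111.5000.

E[X] = 223/2 = 111.5000.


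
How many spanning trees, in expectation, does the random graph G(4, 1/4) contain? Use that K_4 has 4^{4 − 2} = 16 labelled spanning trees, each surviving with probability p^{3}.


K_4 has 4^{4 − 2} = 16 labelled spanning trees.
For each such spanning tree H, let X_H = 1 if all 3 edges of H are present in G. Then P[X_H = 1] = p^{3} = (1/4)^{3} = 1/64.
By linearity: E[X] = Σ_H E[X_H] = 16 · p^{3} = 16 · 1/64 = 1/4.
Numerically: E[X] ≈ 0.25.

E[X] = 16 · (1/4)^{3} = 1/4 ≈ 0.25.


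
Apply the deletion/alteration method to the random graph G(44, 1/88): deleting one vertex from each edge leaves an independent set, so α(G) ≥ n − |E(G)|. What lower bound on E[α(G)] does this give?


E[|E(G)|] = C(44, 2)·p = 946 · (1/88) = 43/4.
E[α(G)] ≥ n − E[|E(G)|] = 44 − 43/4 = 133/4.
Numerically: ≈ 33.250.
(This is only a lower bound; the true E[α(G)] may be larger.)

E[α(G)] ≥ 133/4 ≈ 33.250.


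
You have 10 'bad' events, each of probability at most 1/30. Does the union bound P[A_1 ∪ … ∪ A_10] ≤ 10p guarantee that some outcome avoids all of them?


Union bound: P[∪_{i=1}^{10} A_i] ≤ Σ_i P[A_i] ≤ 10·p = 10·(1/30) = 1/3.
Numerically: 1/3 ≈ 0.3333333.
Is 1/3 < 1? YES.
Since P[∪ A_i] ≤ 1/3 < 1, the complement has P[∩ A_i^c] ≥ 1 − 1/3 = 2/3 > 0, so some outcome avoids every A_i.

10·p = 1/3 ≈ 0.3333333; existence CERTIFIED by the union bound.


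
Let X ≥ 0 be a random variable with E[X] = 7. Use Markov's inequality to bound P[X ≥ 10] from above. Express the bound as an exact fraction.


μ = E[X] = 7, a = 10.
Markov: P[X ≥ 10] ≤ μ/a = (7)/10 = 7/10.
Numerically: ≈ 0.700000.
(Since a = 10 > μ = 7.000000, the bound 7/10 is < 1 and informative.)

P[X ≥ 10] ≤ 7/10 ≈ 0.700000.


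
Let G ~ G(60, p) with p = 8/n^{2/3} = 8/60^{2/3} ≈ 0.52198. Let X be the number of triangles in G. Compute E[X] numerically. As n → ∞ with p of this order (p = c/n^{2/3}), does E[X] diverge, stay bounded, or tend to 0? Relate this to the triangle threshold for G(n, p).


Number of potential triangles: C(60, 3) = 34220.
Each occurs with probability p³ ≈ (0.52198)³ ≈ 1.4222222e-01.
By linearity: E[X] = C(60, 3)·p³ ≈ 34220 · 1.4222222e-01 ≈ 4866.84444.
Since α = 2/3 < 1, p = c/n^{2/3} ≫ 1/n is above the triangle threshold p ~ 1/n. Asymptotically E[X] ~ (c³/6)·n^{3(1−α)} = (8³/6)·n^{1} → ∞; triangles are abundant w.h.p.

E[X] ≈ 4866.84444; in regime p = Θ(1/n^{2/3}) E[X] diverges (above the triangle threshold p ~ 1/n).


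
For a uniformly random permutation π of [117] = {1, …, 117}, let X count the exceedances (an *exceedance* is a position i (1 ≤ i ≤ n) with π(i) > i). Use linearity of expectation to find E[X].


Write X = Σ_{i=1}^{117} X_i, where X_i = 1_{π(i) > i}.
For each fixed i, π(i) is uniform over {1, …, 117} (marginal of a uniform permutation), so P[π(i) > i] = (n − i)/n. Summing: Σ_{i=1}^{117} (n − i)/n = (0 + 1 + … + 116)/117 = 117(117 − 1)/(2·117) = (117 − 1)/2.
Hence E[X] = Σ_{i=1}^{117} (117 − i)/117 = 58 ≈ 58.0000.

E[X] = 58 = 58.0000.


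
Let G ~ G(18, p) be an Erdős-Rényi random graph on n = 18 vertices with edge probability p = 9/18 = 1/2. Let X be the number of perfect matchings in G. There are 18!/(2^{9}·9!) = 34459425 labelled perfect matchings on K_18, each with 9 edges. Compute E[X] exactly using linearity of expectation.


K_18 has 18!/(2^{9}·9!) = 34459425 labelled perfect matchings.
For each such perfect matching H, let X_H = 1 if all 9 edges of H are present in G. Then P[X_H = 1] = p^{9} = (1/2)^{9} = 1/512.
By linearity of expectation: E[X] = Σ_H E[X_H] = 34459425 · p^{9} = 34459425 · 1/512 = 34459425/512.
Numerically: E[X] ≈ 6.73e+04.

E[X] = 34459425 · (1/2)^{9} = 34459425/512 ≈ 6.73e+04.


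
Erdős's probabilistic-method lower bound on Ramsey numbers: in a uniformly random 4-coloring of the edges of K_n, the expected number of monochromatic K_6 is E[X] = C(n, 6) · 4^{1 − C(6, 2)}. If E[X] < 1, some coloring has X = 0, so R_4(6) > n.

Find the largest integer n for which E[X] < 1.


We need C(n, 6) · 4^{1 − 15} < 1, i.e. C(n, 6) < 4^{15 − 1} = 268435456.
Check values of n near the boundary:
  n = 74: C(74, 6) = 185250786; 185250786 < 268435456? YES
  n = 75: C(75, 6) = 201359550; 201359550 < 268435456? YES
  n = 76: C(76, 6) = 218618940; 218618940 < 268435456? YES
  n = 77: C(77, 6) = 237093780; 237093780 < 268435456? YES
  n = 78: C(78, 6) = 256851595; 256851595 < 268435456? YES
  n = 79: C(79, 6) = 277962685; 277962685 < 268435456? NO
  n = 80: C(80, 6) = 300500200; 300500200 < 268435456? NO
  n = 81: C(81, 6) = 324540216; 324540216 < 268435456? NO
The largest n with C(n, 6) < 268435456 is n = 78 (where E[X] = 256851595/268435456 ≈ 0.956847). Hence R_4(6) > 78, i.e. R_4(6) ≥ 79.

Largest n = 78; hence R_4(6) > 78.


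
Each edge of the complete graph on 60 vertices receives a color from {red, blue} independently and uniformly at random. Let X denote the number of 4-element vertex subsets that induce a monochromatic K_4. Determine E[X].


Let X = Σ_S X_S over the C(60, 4) = 487635 subsets S of size 4, where X_S = 1 if the K_4 on S is monochromatic.
For a fixed S, the K_4 on S has C(4, 2) = 6 edges. P[all 6 edges red] = (1/2)^6, and likewise for blue, so P[monochromatic] = 2·(1/2)^6 = 2^{1 − 6} = 1/32.
By linearity: E[X] = C(60, 4) · 2^{1 − 6} = 487635 · 1/32 = 487635/32.
Numerically: E[X] ≈ 15238.593750.

E[X] = C(60,4)·2^(1−C(4,2)) = 487635/32 ≈ 15238.593750.


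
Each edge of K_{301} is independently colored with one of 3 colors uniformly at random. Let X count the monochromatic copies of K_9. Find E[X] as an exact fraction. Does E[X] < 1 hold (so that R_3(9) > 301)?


E[X] = C(301, 9) · 3^{1 − 36} = 49533303936090975 · 3^{−35} = 49533303936090975/50031545098999707.
As a reduced fraction: E[X] = 16511101312030325/16677181699666569 ≈ 0.99004.
Is E[X] < 1? YES.
Since E[X] < 1, there exists a 3-coloring of K_{301} with no monochromatic K_9; hence R_3(9) > 301.

E[X] = 16511101312030325/16677181699666569 ≈ 0.99004; E[X] < 1, so R_3(9) > 301.


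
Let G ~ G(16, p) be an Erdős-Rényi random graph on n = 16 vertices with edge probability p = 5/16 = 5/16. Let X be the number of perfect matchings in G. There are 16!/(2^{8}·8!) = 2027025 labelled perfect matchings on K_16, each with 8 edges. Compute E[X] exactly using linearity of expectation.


K_16 has 16!/(2^{8}·8!) = 2027025 labelled perfect matchings.
For each such perfect matching H, let X_H = 1 if all 8 edges of H are present in G. Then P[X_H = 1] = p^{8} = (5/16)^{8} = 390625/4294967296.
By linearity of expectation: E[X] = Σ_H E[X_H] = 2027025 · p^{8} = 2027025 · 390625/4294967296 = 791806640625/4294967296.
Numerically: E[X] ≈ 184.357.

E[X] = 2027025 · (5/16)^{8} = 791806640625/4294967296 ≈ 184.357.


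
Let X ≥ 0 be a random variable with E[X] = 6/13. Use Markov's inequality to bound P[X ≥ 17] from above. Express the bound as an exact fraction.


μ = E[X] = 6/13, a = 17.
Markov: P[X ≥ 17] ≤ μ/a = (6/13)/17 = 6/221.
Numerically: ≈ 0.02715.
(Since a = 17 > μ = 0.46154, the bound 6/221 is < 1 and informative.)

P[X ≥ 17] ≤ 6/221 ≈ 0.02715.


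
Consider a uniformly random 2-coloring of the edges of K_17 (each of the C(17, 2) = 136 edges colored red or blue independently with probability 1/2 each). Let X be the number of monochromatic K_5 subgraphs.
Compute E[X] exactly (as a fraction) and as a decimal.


Let X = Σ_S X_S over the C(17, 5) = 6188 subsets S of size 5, where X_S = 1 if the K_5 on S is monochromatic.
For a fixed S, the K_5 on S has C(5, 2) = 10 edges. P[all 10 edges red] = (1/2)^10, and likewise for blue, so P[monochromatic] = 2·(1/2)^10 = 2^{1 − 10} = 1/512.
Summing: E[X] = C(17, 5) · 2^{1 − 10} = 6188 · 1/512 = 1547/128.
Numerically: E[X] ≈ 12.086.

E[X] = C(17,5)·2^(1−C(5,2)) = 1547/128 ≈ 12.086.


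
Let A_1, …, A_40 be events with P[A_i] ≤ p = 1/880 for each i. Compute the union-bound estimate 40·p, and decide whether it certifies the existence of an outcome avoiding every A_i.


Union bound: P[∪_{i=1}^{40} A_i] ≤ Σ_i P[A_i] ≤ 40·p = 40·(1/880) = 1/22.
Numerically: 1/22 ≈ 0.045455.
Is 1/22 < 1? YES.
Since P[∪ A_i] ≤ 1/22 < 1, the complement has P[∩ A_i^c] ≥ 1 − 1/22 = 21/22 > 0, so some outcome avoids every A_i.

40·p = 1/22 ≈ 0.045455; existence CERTIFIED by the union bound.


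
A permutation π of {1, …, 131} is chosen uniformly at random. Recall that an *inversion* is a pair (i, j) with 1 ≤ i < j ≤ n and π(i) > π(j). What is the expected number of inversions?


Write X = Σ X_I over the C(131, 2) = 8515 pairs i < j, with X_I the indicator of one inversion.
There are 8515 indicators.
For each fixed pair i < j, the values π(i) and π(j) are two distinct elements of {1, …, 131} in uniformly random order; by symmetry P[π(i) > π(j)] = 1/2.
By linearity: E[X] = 8515 · (1/2) = C(131, 2) · (1/2) = 8515/2 = 8515/2 ≈ 4257.5000.

E[X] = 8515/2 = 4257.5000.


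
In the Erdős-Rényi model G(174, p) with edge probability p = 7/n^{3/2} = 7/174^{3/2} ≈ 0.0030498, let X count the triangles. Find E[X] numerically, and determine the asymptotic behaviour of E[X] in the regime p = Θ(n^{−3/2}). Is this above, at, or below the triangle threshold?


Number of potential triangles: C(174, 3) = 862924.
Each occurs with probability p³ ≈ (0.0030498)³ ≈ 2.8367594e-08.
By linearity: E[X] = C(174, 3)·p³ ≈ 862924 · 2.8367594e-08 ≈ 0.02448.
Since α = 3/2 > 1, p = c/n^{3/2} = o(1/n) is below the triangle threshold p ~ 1/n. Asymptotically E[X] ~ (c³/6)·n^{3(1−α)} = (7³/6)·n^{-1.5} → 0, so by Markov's inequality G has no triangles w.h.p.

E[X] ≈ 0.02448; in regime p = Θ(1/n^{3/2}) E[X] tends to 0 (below the triangle threshold p ~ 1/n).


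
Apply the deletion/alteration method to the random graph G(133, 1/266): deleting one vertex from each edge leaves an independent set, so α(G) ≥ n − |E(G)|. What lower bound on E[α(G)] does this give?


E[|E(G)|] = C(133, 2)·p = 8778 · (1/266) = 33.
E[α(G)] ≥ n − E[|E(G)|] = 133 − 33 = 100.
Numerically: ≈ 100.0000.
(This is only a lower bound; the true E[α(G)] may be larger.)

E[α(G)] ≥ 100 ≈ 100.0000.


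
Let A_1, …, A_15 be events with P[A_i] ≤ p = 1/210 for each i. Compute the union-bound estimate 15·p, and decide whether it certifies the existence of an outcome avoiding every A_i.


Union bound: P[∪_{i=1}^{15} A_i] ≤ Σ_i P[A_i] ≤ 15·p = 15·(1/210) = 1/14.
Numerically: 1/14 ≈ 0.0714286.
Is 1/14 < 1? YES.
Since P[∪ A_i] ≤ 1/14 < 1, the complement has P[∩ A_i^c] ≥ 1 − 1/14 = 13/14 > 0, so some outcome avoids every A_i.

15·p = 1/14 ≈ 0.0714286; existence CERTIFIED by the union bound.


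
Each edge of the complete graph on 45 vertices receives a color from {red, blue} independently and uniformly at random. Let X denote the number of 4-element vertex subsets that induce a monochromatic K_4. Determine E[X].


Let X = Σ_S X_S over the C(45, 4) = 148995 subsets S of size 4, where X_S = 1 if the K_4 on S is monochromatic.
For a fixed S, the K_4 on S has C(4, 2) = 6 edges. P[all 6 edges red] = (1/2)^6, and likewise for blue, so P[monochromatic] = 2·(1/2)^6 = 2^{1 − 6} = 1/32.
Summing: E[X] = C(45, 4) · 2^{1 − 6} = 148995 · 1/32 = 148995/32.
Numerically: E[X] ≈ 4656.094.

E[X] = C(45,4)·2^(1−C(4,2)) = 148995/32 ≈ 4656.094.


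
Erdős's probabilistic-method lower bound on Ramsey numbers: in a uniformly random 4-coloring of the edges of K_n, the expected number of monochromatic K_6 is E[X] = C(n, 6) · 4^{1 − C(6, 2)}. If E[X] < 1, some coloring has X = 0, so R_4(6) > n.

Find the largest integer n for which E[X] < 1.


We need C(n, 6) · 4^{1 − 15} < 1, i.e. C(n, 6) < 4^{15 − 1} = 268435456.
Check values of n near the boundary:
  n = 75: C(75, 6) = 201359550; 201359550 < 268435456? YES
  n = 76: C(76, 6) = 218618940; 218618940 < 268435456? YES
  n = 77: C(77, 6) = 237093780; 237093780 < 268435456? YES
  n = 78: C(78, 6) = 256851595; 256851595 < 268435456? YES
  n = 79: C(79, 6) = 277962685; 277962685 < 268435456? NO
  n = 80: C(80, 6) = 300500200; 300500200 < 268435456? NO
The largest n with C(n, 6) < 268435456 is n = 78 (where E[X] = 256851595/268435456 ≈ 0.956847). Hence R_4(6) > 78, i.e. R_4(6) ≥ 79.

Largest n = 78; hence R_4(6) > 78.


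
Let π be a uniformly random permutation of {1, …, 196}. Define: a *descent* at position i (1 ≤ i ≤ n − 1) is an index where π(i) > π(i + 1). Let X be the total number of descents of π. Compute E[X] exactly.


Write X = Σ X_I over i = 1, …, 195, with X_I the indicator of one descent.
There are 195 indicators.
For each fixed i, the pair (π(i), π(i+1)) is a uniformly random ordered pair of distinct values from {1, …, 196}; by symmetry P[π(i) > π(i+1)] = 1/2.
By linearity: E[X] = 195 · (1/2) = (196 − 1) · (1/2) = 195/2 ≈ 97.5000.

E[X] = 195/2 = 97.5000.


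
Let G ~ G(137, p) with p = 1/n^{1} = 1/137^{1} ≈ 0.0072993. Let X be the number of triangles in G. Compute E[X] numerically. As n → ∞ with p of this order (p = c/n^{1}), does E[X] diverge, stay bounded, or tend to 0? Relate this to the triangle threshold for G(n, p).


Number of potential triangles: C(137, 3) = 419220.
Each occurs with probability p³ ≈ (0.0072993)³ ≈ 3.8890032e-07.
By linearity: E[X] = C(137, 3)·p³ ≈ 419220 · 3.8890032e-07 ≈ 0.16303.
Here α = 1, so p = 1/n is exactly at the triangle threshold p ~ 1/n. Asymptotically E[X] → c³/6 = 1³/6 = 1/6 ≈ 0.16667, a bounded constant. In this regime the triangle count is asymptotically Poisson(c³/6).

E[X] ≈ 0.16303; in regime p = Θ(1/n^{1}) E[X] stays bounded (at the triangle threshold p ~ 1/n).


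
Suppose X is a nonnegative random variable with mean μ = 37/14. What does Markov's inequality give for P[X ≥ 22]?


μ = E[X] = 37/14, a = 22.
Markov: P[X ≥ 22] ≤ μ/a = (37/14)/22 = 37/308.
Numerically: ≈ 0.1201.
(Since a = 22 > μ = 2.6429, the bound 37/308 is < 1 and informative.)

P[X ≥ 22] ≤ 37/308 ≈ 0.1201.


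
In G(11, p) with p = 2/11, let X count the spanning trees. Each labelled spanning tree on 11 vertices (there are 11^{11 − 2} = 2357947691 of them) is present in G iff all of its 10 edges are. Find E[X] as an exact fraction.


K_11 has 11^{11 − 2} = 2357947691 labelled spanning trees.
For each such spanning tree H, let X_H = 1 if all 10 edges of H are present in G. Then P[X_H = 1] = p^{10} = (2/11)^{10} = 1024/25937424601.
By linearity of expectation: E[X] = Σ_H E[X_H] = 2357947691 · p^{10} = 2357947691 · 1024/25937424601 = 1024/11.
Numerically: E[X] ≈ 93.09.

E[X] = 2357947691 · (2/11)^{10} = 1024/11 ≈ 93.09.


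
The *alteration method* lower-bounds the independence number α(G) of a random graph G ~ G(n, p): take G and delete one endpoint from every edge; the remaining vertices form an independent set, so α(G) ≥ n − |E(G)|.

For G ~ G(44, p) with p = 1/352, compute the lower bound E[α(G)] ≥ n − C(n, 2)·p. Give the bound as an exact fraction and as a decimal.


E[|E(G)|] = C(44, 2)·p = 946 · (1/352) = 43/16.
E[α(G)] ≥ n − E[|E(G)|] = 44 − 43/16 = 661/16.
Numerically: ≈ 41.3125.
(This is only a lower bound; the true E[α(G)] may be larger.)

E[α(G)] ≥ 661/16 ≈ 41.3125.


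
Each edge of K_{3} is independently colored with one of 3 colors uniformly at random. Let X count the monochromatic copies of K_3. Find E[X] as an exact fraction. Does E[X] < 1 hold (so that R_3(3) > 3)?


E[X] = C(3, 3) · 3^{1 − 3} = 1 · 3^{−2} = 1/9.
As a reduced fraction: E[X] = 1/9 ≈ 0.111.
Is E[X] < 1? YES.
Since E[X] < 1, there exists a 3-coloring of K_{3} with no monochromatic K_3; hence R_3(3) > 3.

E[X] = 1/9 ≈ 0.111; E[X] < 1, so R_3(3) > 3.


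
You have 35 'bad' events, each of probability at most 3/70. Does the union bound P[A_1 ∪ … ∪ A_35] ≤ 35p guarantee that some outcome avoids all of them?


Union bound: P[∪_{i=1}^{35} A_i] ≤ Σ_i P[A_i] ≤ 35·p = 35·(3/70) = 3/2.
Numerically: 3/2 ≈ 1.500.
Is 3/2 < 1? NO.
Since the bound 3/2 is ≥ 1, the union bound is uninformative here; it does NOT by itself certify existence.

35·p = 3/2 ≈ 1.500; existence NOT certified by the union bound.


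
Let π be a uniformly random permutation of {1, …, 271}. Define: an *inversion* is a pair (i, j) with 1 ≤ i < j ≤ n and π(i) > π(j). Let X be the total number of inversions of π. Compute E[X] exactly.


Write X = Σ X_I over the C(271, 2) = 36585 pairs i < j, with X_I the indicator of one inversion.
There are 36585 indicators.
For each fixed pair i < j, the values π(i) and π(j) are two distinct elements of {1, …, 271} in uniformly random order; by symmetry P[π(i) > π(j)] = 1/2.
By linearity: E[X] = 36585 · (1/2) = C(271, 2) · (1/2) = 36585/2 = 36585/2 ≈ 18292.500.

E[X] = 36585/2 = 18292.500.


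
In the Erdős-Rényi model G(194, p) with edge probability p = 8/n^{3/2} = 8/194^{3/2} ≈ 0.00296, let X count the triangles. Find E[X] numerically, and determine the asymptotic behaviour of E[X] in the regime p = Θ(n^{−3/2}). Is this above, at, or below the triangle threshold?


Number of potential triangles: C(194, 3) = 1198144.
Each occurs with probability p³ ≈ (0.00296)³ ≈ 2.59515e-08.
By linearity: E[X] = C(194, 3)·p³ ≈ 1198144 · 2.59515e-08 ≈ 0.031.
Since α = 3/2 > 1, p = c/n^{3/2} = o(1/n) is below the triangle threshold p ~ 1/n. Asymptotically E[X] ~ (c³/6)·n^{3(1−α)} = (8³/6)·n^{-1.5} → 0, so by Markov's inequality G has no triangles w.h.p.

E[X] ≈ 0.031; in regime p = Θ(1/n^{3/2}) E[X] tends to 0 (below the triangle threshold p ~ 1/n).


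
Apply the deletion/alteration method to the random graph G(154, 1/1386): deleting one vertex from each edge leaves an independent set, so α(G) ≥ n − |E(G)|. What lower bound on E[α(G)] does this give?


E[|E(G)|] = C(154, 2)·p = 11781 · (1/1386) = 17/2.
E[α(G)] ≥ n − E[|E(G)|] = 154 − 17/2 = 291/2.
Numerically: ≈ 145.500000.
(This is only a lower bound; the true E[α(G)] may be larger.)

E[α(G)] ≥ 291/2 ≈ 145.500000.


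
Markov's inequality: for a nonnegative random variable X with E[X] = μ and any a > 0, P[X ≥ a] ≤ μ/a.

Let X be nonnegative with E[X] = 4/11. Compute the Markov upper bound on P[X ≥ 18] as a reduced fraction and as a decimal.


μ = E[X] = 4/11, a = 18.
Markov: P[X ≥ 18] ≤ μ/a = (4/11)/18 = 2/99.
Numerically: ≈ 0.02020.
(Since a = 18 > μ = 0.36364, the bound 2/99 is < 1 and informative.)

P[X ≥ 18] ≤ 2/99 ≈ 0.02020.


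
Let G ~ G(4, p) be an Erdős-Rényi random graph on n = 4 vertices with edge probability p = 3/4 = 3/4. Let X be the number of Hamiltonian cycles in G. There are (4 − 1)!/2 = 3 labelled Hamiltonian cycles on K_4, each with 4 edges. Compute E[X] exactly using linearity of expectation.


K_4 has (4 − 1)!/2 = 3 labelled Hamiltonian cycles.
For each such Hamiltonian cycle H, let X_H = 1 if all 4 edges of H are present in G. Then P[X_H = 1] = p^{4} = (3/4)^{4} = 81/256.
Summing the indicators: E[X] = Σ_H E[X_H] = 3 · p^{4} = 3 · 81/256 = 243/256.
Numerically: E[X] ≈ 0.94922.

E[X] = 3 · (3/4)^{4} = 243/256 ≈ 0.94922.


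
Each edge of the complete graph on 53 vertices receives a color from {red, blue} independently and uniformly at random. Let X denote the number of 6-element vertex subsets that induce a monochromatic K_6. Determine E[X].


Let X = Σ_S X_S over the C(53, 6) = 22957480 subsets S of size 6, where X_S = 1 if the K_6 on S is monochromatic.
For a fixed S, the K_6 on S has C(6, 2) = 15 edges. P[all 15 edges red] = (1/2)^15, and likewise for blue, so P[monochromatic] = 2·(1/2)^15 = 2^{1 − 15} = 1/16384.
By linearity: E[X] = C(53, 6) · 2^{1 − 15} = 22957480 · 1/16384 = 2869685/2048.
Numerically: E[X] ≈ 1401.213.

E[X] = C(53,6)·2^(1−C(6,2)) = 2869685/2048 ≈ 1401.213.


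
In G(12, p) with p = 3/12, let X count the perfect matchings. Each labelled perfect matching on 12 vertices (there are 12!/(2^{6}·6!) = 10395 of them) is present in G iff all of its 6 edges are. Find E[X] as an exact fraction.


K_12 has 12!/(2^{6}·6!) = 10395 labelled perfect matchings.
For each such perfect matching H, let X_H = 1 if all 6 edges of H are present in G. Then P[X_H = 1] = p^{6} = (1/4)^{6} = 1/4096.
By linearity: E[X] = Σ_H E[X_H] = 10395 · p^{6} = 10395 · 1/4096 = 10395/4096.
Numerically: E[X] ≈ 2.538.

E[X] = 10395 · (1/4)^{6} = 10395/4096 ≈ 2.538.


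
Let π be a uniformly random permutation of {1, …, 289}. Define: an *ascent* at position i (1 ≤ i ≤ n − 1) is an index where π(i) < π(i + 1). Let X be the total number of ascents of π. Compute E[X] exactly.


Write X = Σ X_I over i = 1, …, 288, with X_I the indicator of one ascent.
There are 288 indicators.
For each fixed i, the pair (π(i), π(i+1)) is a uniformly random ordered pair of distinct values from {1, …, 289}; by symmetry P[π(i) < π(i+1)] = 1/2.
By linearity: E[X] = 288 · (1/2) = (289 − 1) · (1/2) = 144 ≈ 144.000.

E[X] = 144 = 144.000.


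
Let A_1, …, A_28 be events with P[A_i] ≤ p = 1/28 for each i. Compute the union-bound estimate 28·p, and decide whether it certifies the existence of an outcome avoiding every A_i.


Union bound: P[∪_{i=1}^{28} A_i] ≤ Σ_i P[A_i] ≤ 28·p = 28·(1/28) = 1.
Numerically: 1 ≈ 1.00000.
Is 1 < 1? NO.
Since the bound 1 is ≥ 1, the union bound is uninformative here; it does NOT by itself certify existence.

28·p = 1 ≈ 1.00000; existence NOT certified by the union bound.


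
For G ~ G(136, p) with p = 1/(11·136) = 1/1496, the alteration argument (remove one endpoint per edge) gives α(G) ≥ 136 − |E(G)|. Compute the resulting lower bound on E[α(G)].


E[|E(G)|] = C(136, 2)·p = 9180 · (1/1496) = 135/22.
E[α(G)] ≥ n − E[|E(G)|] = 136 − 135/22 = 2857/22.
Numerically: ≈ 129.8636.
(This is only a lower bound; the true E[α(G)] may be larger.)

E[α(G)] ≥ 2857/22 ≈ 129.8636.


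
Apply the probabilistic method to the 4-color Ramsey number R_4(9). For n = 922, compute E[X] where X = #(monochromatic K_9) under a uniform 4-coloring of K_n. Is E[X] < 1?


E[X] = C(922, 9) · 4^{1 − 36} = 1275867683890227543270 · 4^{−35} = 1275867683890227543270/1180591620717411303424.
As a reduced fraction: E[X] = 637933841945113771635/590295810358705651712 ≈ 1.0807.
Is E[X] < 1? NO.
Since E[X] ≥ 1, the first-moment bound is inconclusive at n = 922; it does NOT by itself certify R_4(9) > 922.

E[X] = 637933841945113771635/590295810358705651712 ≈ 1.0807; E[X] ≥ 1; first-moment method inconclusive here.


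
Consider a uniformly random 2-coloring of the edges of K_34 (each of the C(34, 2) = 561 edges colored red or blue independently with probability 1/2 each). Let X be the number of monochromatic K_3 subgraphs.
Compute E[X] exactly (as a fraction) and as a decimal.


Let X = Σ_S X_S over the C(34, 3) = 5984 subsets S of size 3, where X_S = 1 if the K_3 on S is monochromatic.
For a fixed S, the K_3 on S has C(3, 2) = 3 edges. P[all 3 edges red] = (1/2)^3, and likewise for blue, so P[monochromatic] = 2·(1/2)^3 = 2^{1 − 3} = 1/4.
By linearity of expectation: E[X] = C(34, 3) · 2^{1 − 3} = 5984 · 1/4 = 1496.
Numerically: E[X] ≈ 1496.00000.

E[X] = C(34,3)·2^(1−C(3,2)) = 1496 ≈ 1496.00000.


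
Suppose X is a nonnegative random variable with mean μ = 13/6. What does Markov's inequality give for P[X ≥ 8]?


μ = E[X] = 13/6, a = 8.
Markov: P[X ≥ 8] ≤ μ/a = (13/6)/8 = 13/48.
Numerically: ≈ 0.271.
(Since a = 8 > μ = 2.167, the bound 13/48 is < 1 and informative.)

P[X ≥ 8] ≤ 13/48 ≈ 0.271.


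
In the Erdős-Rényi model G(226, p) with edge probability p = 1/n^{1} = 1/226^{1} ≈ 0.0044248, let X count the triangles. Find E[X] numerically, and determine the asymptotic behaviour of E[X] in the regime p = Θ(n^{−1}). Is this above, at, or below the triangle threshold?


Number of potential triangles: C(226, 3) = 1898400.
Each occurs with probability p³ ≈ (0.0044248)³ ≈ 8.6631270e-08.
By linearity: E[X] = C(226, 3)·p³ ≈ 1898400 · 8.6631270e-08 ≈ 0.16446.
Here α = 1, so p = 1/n is exactly at the triangle threshold p ~ 1/n. Asymptotically E[X] → c³/6 = 1³/6 = 1/6 ≈ 0.16667, a bounded constant. In this regime the triangle count is asymptotically Poisson(c³/6).

E[X] ≈ 0.16446; in regime p = Θ(1/n^{1}) E[X] stays bounded (at the triangle threshold p ~ 1/n).


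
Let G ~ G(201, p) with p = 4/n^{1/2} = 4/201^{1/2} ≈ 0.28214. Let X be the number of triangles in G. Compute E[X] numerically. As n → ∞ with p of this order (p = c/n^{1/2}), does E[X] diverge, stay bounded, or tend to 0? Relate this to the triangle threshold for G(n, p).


Number of potential triangles: C(201, 3) = 1333300.
Each occurs with probability p³ ≈ (0.28214)³ ≈ 2.2458766e-02.
By linearity: E[X] = C(201, 3)·p³ ≈ 1333300 · 2.2458766e-02 ≈ 29944.27255.
Since α = 1/2 < 1, p = c/n^{1/2} ≫ 1/n is above the triangle threshold p ~ 1/n. Asymptotically E[X] ~ (c³/6)·n^{3(1−α)} = (4³/6)·n^{1.5} → ∞; triangles are abundant w.h.p.

E[X] ≈ 29944.27255; in regime p = Θ(1/n^{1/2}) E[X] diverges (above the triangle threshold p ~ 1/n).


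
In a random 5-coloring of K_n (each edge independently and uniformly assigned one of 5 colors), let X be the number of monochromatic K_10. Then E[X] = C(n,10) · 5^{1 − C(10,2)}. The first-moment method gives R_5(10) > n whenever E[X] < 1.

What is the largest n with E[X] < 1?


We need C(n, 10) · 5^{1 − 45} < 1, i.e. C(n, 10) < 5^{45 − 1} = 5684341886080801486968994140625.
Check values of n near the boundary:
  n = 5391: C(5391, 10) = 5666344714787188828795213697883; 5666344714787188828795213697883 < 5684341886080801486968994140625? YES
  n = 5392: C(5392, 10) = 5676873040158402483252283957448; 5676873040158402483252283957448 < 5684341886080801486968994140625? YES
  n = 5393: C(5393, 10) = 5687418968154238267170642278008; 5687418968154238267170642278008 < 5684341886080801486968994140625? NO
  n = 5394: C(5394, 10) = 5697982524930156243149785372878; 5697982524930156243149785372878 < 5684341886080801486968994140625? NO
The largest n with C(n, 10) < 5684341886080801486968994140625 is n = 5392 (where E[X] = 5676873040158402483252283957448/5684341886080801486968994140625 ≈ 0.9987). Hence R_5(10) > 5392, i.e. R_5(10) ≥ 5393.

Largest n = 5392; hence R_5(10) > 5392.


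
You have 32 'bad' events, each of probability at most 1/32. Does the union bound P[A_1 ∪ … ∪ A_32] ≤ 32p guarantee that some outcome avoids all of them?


Union bound: P[∪_{i=1}^{32} A_i] ≤ Σ_i P[A_i] ≤ 32·p = 32·(1/32) = 1.
Numerically: 1 ≈ 1.000.
Is 1 < 1? NO.
Since the bound 1 is ≥ 1, the union bound is uninformative here; it does NOT by itself certify existence.

32·p = 1 ≈ 1.000; existence NOT certified by the union bound.


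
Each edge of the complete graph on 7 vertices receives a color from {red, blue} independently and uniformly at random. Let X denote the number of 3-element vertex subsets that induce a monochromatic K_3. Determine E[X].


Let X = Σ_S X_S over the C(7, 3) = 35 subsets S of size 3, where X_S = 1 if the K_3 on S is monochromatic.
For a fixed S, the K_3 on S has C(3, 2) = 3 edges. P[all 3 edges red] = (1/2)^3, and likewise for blue, so P[monochromatic] = 2·(1/2)^3 = 2^{1 − 3} = 1/4.
By linearity: E[X] = C(7, 3) · 2^{1 − 3} = 35 · 1/4 = 35/4.
Numerically: E[X] ≈ 8.7500.

E[X] = C(7,3)·2^(1−C(3,2)) = 35/4 ≈ 8.7500.


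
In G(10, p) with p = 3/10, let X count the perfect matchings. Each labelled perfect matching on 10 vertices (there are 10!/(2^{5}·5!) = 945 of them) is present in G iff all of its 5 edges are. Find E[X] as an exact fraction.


K_10 has 10!/(2^{5}·5!) = 945 labelled perfect matchings.
For each such perfect matching H, let X_H = 1 if all 5 edges of H are present in G. Then P[X_H = 1] = p^{5} = (3/10)^{5} = 243/100000.
By linearity of expectation: E[X] = Σ_H E[X_H] = 945 · p^{5} = 945 · 243/100000 = 45927/20000.
Numerically: E[X] ≈ 2.29635.

E[X] = 945 · (3/10)^{5} = 45927/20000 ≈ 2.29635.
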